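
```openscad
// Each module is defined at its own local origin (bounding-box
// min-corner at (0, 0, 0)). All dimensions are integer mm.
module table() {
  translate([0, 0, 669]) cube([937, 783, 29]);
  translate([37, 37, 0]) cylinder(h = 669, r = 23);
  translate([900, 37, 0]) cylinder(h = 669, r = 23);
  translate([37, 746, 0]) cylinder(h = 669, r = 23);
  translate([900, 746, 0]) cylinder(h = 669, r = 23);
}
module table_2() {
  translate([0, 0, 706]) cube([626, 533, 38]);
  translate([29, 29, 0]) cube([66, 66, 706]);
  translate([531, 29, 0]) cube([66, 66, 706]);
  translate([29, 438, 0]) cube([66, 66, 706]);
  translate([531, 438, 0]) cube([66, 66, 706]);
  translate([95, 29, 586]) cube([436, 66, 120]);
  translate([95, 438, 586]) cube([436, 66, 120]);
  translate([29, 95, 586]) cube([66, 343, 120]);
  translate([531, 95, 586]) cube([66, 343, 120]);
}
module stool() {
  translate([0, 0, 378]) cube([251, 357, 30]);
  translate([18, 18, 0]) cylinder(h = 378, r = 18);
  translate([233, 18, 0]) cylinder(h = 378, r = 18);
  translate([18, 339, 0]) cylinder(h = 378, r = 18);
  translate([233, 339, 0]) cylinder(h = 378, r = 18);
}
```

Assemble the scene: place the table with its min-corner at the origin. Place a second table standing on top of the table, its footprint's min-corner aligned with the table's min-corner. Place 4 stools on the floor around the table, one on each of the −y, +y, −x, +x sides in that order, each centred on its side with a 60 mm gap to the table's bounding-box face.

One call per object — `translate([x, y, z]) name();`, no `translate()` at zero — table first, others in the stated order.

table();
translate([0, 0, 698]) table_2();
translate([343, -417, 0]) stool();
translate([343, 843, 0]) stool();
translate([-311, 213, 0]) stool();
translate([997, 213, 0]) stool();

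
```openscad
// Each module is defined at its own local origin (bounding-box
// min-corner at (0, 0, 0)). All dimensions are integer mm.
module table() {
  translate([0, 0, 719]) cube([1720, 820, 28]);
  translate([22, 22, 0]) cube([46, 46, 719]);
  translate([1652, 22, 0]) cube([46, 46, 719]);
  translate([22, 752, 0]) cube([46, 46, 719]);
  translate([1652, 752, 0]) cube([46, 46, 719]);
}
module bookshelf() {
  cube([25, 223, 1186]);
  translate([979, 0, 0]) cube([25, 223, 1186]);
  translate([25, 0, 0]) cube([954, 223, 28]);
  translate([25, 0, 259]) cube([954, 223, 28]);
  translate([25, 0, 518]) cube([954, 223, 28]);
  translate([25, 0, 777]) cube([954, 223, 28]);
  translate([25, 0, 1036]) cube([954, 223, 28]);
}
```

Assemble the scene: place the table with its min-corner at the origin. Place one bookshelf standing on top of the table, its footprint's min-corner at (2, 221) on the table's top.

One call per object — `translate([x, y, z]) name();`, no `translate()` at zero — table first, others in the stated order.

table();
translate([2, 221, 747]) bookshelf();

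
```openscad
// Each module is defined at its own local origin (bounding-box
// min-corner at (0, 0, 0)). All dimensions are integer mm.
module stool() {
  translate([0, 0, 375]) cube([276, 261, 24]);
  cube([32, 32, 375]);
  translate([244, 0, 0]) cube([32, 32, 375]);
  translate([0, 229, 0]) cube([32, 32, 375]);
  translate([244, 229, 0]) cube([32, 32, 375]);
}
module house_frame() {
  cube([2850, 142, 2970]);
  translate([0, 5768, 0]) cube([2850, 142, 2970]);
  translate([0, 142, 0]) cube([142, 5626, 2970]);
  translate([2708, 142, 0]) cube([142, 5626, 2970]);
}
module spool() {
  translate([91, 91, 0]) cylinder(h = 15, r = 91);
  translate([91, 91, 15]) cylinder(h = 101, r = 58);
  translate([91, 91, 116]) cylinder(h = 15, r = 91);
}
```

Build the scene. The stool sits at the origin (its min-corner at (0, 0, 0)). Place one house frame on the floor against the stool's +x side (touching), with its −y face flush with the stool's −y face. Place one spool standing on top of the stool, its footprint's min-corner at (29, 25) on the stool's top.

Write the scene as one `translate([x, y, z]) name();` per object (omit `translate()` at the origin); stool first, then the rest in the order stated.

stool();
translate([276, 0, 0]) house_frame();
translate([29, 25, 399]) spool();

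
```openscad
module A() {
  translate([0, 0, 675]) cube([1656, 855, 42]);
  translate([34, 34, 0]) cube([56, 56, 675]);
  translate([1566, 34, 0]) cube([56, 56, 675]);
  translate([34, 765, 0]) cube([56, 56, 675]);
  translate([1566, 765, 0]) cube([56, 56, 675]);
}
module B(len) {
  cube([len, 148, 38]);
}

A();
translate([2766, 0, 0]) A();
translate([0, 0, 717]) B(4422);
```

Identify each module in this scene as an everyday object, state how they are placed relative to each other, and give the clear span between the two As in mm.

Second table starts at x = 2766; first ends at x = 1656; clear span = 2766 − 1656 = 1110 mm.

A is a table. B is a beam. A beam spans the tops of two tables. The clear span between the two tables is 1110 mm.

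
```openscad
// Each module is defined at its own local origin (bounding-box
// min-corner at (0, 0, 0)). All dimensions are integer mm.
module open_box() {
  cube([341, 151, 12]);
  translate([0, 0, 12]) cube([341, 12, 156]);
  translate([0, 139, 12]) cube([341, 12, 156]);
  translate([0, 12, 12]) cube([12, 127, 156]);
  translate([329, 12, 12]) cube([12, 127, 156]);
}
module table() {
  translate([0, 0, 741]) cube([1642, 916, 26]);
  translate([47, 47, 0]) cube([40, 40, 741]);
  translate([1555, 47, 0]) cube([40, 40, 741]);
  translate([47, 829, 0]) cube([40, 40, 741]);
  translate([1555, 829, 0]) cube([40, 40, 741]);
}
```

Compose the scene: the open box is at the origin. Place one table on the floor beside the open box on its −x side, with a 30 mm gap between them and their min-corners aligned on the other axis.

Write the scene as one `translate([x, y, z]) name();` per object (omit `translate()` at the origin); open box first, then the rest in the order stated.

open_box();
translate([-1672, 0, 0]) table();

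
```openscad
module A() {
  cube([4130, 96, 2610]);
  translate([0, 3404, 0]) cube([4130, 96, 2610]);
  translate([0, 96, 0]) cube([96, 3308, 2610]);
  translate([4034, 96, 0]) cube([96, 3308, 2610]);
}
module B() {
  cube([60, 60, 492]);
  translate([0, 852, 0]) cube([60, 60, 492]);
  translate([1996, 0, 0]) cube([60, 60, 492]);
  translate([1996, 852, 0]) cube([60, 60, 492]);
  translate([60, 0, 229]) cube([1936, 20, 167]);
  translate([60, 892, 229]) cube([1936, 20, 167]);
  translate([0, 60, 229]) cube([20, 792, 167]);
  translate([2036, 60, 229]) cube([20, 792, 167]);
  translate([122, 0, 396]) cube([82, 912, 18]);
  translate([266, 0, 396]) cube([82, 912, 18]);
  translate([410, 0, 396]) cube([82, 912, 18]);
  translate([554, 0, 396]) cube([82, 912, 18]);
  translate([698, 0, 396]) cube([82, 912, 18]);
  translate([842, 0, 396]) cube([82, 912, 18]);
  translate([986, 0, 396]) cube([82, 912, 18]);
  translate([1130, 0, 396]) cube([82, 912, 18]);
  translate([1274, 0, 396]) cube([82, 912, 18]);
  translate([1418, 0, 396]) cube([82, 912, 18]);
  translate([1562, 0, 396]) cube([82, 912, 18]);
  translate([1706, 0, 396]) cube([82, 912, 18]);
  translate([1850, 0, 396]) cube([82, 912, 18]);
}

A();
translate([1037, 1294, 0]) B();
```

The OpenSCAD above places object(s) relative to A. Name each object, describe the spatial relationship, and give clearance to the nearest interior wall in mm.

A is a house frame. B is a bed frame. The bed frame sits inside the house frame, centred. The clearance to the nearest interior wall is 941 mm.

Clearances: x = 941, y = 1198; minimum 941 mm.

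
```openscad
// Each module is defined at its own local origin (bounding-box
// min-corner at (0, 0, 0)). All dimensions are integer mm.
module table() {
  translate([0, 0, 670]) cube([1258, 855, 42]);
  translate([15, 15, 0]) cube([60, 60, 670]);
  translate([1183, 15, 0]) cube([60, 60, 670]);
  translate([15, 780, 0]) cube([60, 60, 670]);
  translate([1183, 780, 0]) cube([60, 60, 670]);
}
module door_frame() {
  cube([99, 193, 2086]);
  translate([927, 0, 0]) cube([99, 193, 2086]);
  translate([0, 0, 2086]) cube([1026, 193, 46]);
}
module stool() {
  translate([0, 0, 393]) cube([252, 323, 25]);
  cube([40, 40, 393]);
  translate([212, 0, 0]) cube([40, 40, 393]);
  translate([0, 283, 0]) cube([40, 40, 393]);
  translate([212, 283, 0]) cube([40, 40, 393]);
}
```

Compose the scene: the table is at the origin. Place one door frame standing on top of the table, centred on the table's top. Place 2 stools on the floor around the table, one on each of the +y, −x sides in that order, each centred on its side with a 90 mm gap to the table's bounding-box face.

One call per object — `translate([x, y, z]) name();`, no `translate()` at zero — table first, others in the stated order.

table();
translate([116, 331, 712]) door_frame();
translate([503, 945, 0]) stool();
translate([-342, 266, 0]) stool();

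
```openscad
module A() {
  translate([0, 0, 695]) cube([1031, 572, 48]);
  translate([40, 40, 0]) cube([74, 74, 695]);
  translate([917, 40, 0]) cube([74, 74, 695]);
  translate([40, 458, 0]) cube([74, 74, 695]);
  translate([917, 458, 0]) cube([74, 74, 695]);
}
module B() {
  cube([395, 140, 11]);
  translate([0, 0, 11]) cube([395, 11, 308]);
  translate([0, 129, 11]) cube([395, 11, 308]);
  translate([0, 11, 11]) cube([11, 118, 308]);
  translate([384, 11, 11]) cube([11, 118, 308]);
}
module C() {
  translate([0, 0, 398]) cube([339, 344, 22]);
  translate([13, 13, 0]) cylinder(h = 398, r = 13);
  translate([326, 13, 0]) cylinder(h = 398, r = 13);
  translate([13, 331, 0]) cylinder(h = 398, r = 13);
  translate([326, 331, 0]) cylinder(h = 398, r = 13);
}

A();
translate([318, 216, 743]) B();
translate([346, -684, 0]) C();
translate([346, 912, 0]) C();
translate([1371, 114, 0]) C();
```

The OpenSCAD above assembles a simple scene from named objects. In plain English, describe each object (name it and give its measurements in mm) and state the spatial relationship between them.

A is a rectangular dining table. The top is 1031×572×48 mm with its upper surface at z = 743 mm. It stands on four 74×74 mm square legs, each inset 40 mm from the nearest pair of top edges, running from the floor to the underside of the top.

B is an open storage box with external size 395×140×319 mm and wall thickness 11 mm (the base is also 11 mm thick). The base covers the whole footprint; the four walls stand on the base, with the y-facing walls full-width and the x-facing walls fitting between their inner faces.

C is a four-legged stool. The seat is 339×344 mm, 22 mm thick, top at z = 420 mm. It stands on four round legs, each 26 mm in diameter, from z = 0 to the seat underside, each leg's axis is inset half a diameter from the nearest pair of seat edges (so the leg's bounding box is flush with the corner).

The open box is on top of the table, centred. Three stools sit around the table at the −y, +y, +x sides.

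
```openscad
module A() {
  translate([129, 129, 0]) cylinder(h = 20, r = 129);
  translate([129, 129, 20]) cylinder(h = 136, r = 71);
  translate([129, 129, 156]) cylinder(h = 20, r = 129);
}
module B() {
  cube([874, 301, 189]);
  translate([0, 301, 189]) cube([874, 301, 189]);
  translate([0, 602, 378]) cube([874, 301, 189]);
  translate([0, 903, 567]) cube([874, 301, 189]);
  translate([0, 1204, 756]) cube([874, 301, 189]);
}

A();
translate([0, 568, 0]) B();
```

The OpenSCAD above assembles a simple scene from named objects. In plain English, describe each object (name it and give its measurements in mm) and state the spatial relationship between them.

A is a spool: two coaxial disc flanges of radius 129 mm and thickness 20 mm, joined by a core cylinder of radius 71 mm and height 136 mm. The lower flange rests on z = 0 and the three cylinders share a vertical axis.

B is a run of 5 identical solid stair steps. Each tread is 874×301 mm and each step block is 189 mm high. Step 1 rests on the floor; step k is offset from step 1 by (k−1)×301 mm in y and (k−1)×189 mm in z.

The staircase is on the floor beside the spool on its +y side.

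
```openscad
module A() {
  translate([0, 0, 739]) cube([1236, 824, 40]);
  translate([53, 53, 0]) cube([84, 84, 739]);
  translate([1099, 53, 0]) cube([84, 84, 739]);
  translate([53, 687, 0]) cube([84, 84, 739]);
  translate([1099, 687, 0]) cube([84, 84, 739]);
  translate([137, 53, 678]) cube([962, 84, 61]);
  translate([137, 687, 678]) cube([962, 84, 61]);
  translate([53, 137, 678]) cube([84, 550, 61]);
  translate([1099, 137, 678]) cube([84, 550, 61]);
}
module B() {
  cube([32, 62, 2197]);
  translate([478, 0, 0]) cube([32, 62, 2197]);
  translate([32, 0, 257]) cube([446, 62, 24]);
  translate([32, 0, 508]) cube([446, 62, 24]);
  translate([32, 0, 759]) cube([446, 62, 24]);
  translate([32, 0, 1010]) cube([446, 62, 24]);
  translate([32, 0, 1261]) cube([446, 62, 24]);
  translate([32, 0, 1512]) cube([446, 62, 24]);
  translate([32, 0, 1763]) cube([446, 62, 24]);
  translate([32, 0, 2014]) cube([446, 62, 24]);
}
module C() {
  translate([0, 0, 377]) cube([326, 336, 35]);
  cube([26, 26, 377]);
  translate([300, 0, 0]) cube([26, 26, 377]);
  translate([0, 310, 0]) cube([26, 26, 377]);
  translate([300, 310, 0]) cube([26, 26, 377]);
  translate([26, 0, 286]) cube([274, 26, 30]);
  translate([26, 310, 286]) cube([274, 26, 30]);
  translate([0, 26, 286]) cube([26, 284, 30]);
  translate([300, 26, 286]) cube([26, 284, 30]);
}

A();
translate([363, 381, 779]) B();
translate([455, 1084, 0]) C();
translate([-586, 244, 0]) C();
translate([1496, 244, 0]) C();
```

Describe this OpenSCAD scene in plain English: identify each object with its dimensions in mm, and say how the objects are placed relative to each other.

A is a rectangular dining table. The top is 1236×824×40 mm with its upper surface at z = 779 mm. It stands on four 84×84 mm square legs, each inset 53 mm from the nearest pair of top edges, running from the floor to the underside of the top. Four apron rails, 84 mm thick and 61 mm tall, run between adjacent legs with their top edges flush with the underside of the top and their outer faces flush with the legs' outer faces.

B is a straight ladder. Two 32×62 mm vertical rails, 2197 mm tall, stand 510 mm apart (outside-to-outside) with their front faces coplanar on the −y side. 8 rungs, each 62 mm deep and 24 mm tall, span between the inner faces of the rails, front faces flush with the rails. The lowest rung's underside is at z = 257 mm and rungs are spaced 251 mm apart (underside to underside).

C is a four-legged stool. The seat is a 326×336×35 mm slab whose top surface is at z = 412 mm; four square legs, each 26×26 mm in cross-section, run from the floor (z = 0) to the underside of the seat, each flush with a corner of the seat. Four stretchers, 26 mm wide and 30 mm tall, connect adjacent legs with their undersides at z = 286 mm, each running between the inner faces of the legs it joins and aligned with the legs' outer faces on the other axis.

The ladder is on top of the table, centred. Three stools sit around the table at the +y, −x, +x sides.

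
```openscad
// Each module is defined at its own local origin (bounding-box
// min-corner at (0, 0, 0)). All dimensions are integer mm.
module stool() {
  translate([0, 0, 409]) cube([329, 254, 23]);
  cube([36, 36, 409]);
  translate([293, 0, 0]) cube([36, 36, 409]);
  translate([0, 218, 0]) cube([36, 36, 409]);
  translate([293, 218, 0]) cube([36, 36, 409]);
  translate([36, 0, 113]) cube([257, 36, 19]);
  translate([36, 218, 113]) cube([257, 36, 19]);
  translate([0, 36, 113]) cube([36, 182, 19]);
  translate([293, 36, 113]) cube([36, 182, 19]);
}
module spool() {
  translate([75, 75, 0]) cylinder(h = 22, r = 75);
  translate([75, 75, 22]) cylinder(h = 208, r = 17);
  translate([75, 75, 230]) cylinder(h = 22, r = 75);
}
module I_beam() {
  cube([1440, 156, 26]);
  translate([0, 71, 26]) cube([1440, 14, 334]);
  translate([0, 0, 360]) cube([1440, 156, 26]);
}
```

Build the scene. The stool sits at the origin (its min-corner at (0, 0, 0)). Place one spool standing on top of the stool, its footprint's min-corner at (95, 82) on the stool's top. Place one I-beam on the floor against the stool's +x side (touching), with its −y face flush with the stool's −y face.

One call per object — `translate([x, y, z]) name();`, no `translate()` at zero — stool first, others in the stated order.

stool();
translate([95, 82, 432]) spool();
translate([329, 0, 0]) I_beam();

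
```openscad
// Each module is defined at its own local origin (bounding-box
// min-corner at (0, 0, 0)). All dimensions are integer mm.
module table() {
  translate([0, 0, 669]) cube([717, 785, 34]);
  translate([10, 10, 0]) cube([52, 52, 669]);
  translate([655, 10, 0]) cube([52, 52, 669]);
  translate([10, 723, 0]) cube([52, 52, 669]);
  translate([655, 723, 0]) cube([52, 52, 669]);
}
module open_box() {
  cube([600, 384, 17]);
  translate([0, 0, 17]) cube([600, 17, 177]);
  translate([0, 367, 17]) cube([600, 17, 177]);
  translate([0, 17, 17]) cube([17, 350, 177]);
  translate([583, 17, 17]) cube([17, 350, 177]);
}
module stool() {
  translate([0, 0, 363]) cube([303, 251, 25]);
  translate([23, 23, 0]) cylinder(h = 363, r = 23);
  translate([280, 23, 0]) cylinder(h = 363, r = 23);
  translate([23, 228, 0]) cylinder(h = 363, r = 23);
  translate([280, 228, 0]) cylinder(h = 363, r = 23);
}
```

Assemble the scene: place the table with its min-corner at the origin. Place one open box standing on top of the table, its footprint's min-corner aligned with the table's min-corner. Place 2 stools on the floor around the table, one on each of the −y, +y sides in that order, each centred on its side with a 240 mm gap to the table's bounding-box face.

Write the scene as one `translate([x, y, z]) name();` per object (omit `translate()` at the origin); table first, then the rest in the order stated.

table();
translate([0, 0, 703]) open_box();
translate([207, -491, 0]) stool();
translate([207, 1025, 0]) stool();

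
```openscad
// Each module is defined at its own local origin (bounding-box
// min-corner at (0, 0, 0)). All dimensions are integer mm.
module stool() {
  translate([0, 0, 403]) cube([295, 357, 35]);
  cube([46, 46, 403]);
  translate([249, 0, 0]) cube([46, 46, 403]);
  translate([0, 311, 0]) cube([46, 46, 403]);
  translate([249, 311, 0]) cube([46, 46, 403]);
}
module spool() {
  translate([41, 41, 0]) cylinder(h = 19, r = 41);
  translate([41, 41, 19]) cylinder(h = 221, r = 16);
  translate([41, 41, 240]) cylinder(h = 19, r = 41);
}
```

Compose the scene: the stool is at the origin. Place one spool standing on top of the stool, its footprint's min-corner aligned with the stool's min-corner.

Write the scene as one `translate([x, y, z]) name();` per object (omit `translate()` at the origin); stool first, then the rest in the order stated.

stool();
translate([0, 0, 438]) spool();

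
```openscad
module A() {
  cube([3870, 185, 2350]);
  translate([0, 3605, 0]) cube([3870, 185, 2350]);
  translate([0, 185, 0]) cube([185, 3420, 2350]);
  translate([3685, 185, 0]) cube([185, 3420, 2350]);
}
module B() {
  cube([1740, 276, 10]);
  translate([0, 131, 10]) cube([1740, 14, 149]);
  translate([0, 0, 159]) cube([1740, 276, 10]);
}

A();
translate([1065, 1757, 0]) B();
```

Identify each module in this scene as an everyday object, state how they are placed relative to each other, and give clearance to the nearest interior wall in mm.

Clearances: x = 880, y = 1572; minimum 880 mm.

A is a house frame. B is an I-beam. The I-beam sits inside the house frame, centred. The clearance to the nearest interior wall is 880 mm.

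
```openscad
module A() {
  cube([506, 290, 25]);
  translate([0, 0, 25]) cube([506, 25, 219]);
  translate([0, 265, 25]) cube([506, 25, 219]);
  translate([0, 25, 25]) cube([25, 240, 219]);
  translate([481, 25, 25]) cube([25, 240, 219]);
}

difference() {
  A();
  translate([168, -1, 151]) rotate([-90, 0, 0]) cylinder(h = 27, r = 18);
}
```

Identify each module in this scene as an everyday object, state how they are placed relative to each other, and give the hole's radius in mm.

The subtracted cylinder has r = 18 mm.

A is an open box. The open box has a circular hole through its front wall. The hole's radius is 18 mm.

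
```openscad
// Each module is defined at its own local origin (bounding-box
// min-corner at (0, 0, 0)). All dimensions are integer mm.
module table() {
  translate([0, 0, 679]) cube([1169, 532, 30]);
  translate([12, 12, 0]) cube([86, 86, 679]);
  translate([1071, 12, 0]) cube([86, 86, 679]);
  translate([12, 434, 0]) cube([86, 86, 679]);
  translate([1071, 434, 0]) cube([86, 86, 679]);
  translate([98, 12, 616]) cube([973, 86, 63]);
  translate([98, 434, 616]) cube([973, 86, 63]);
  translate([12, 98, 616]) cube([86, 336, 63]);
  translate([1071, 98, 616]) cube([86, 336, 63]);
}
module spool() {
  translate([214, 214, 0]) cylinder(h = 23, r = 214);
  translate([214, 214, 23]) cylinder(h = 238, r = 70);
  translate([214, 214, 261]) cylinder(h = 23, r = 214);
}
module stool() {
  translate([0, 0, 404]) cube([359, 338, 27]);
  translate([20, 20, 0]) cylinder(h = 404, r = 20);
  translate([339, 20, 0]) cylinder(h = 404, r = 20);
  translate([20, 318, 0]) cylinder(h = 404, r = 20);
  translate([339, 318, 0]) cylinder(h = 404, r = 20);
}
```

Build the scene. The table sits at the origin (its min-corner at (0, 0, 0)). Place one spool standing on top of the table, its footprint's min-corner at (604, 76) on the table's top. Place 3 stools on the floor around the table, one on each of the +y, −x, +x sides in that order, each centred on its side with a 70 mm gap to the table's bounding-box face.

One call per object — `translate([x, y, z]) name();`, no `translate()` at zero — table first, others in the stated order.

table();
translate([604, 76, 709]) spool();
translate([405, 602, 0]) stool();
translate([-429, 97, 0]) stool();
translate([1239, 97, 0]) stool();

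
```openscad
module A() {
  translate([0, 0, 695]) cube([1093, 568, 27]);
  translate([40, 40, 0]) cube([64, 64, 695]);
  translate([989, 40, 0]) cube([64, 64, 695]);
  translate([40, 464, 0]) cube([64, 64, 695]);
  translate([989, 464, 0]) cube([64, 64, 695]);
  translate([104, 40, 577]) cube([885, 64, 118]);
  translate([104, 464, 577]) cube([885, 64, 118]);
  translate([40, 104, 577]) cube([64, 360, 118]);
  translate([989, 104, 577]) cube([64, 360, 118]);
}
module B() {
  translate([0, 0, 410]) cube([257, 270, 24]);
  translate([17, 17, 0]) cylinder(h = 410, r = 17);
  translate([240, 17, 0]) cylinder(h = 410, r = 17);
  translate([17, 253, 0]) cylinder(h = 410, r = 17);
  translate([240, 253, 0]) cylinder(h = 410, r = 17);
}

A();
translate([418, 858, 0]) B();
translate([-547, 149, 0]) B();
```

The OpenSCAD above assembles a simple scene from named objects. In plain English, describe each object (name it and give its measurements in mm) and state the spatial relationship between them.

A is a table with a 1093×568 mm rectangular top, 27 mm thick, top surface at z = 722 mm, supported by four 64×64 mm square legs, each inset 40 mm from the nearest pair of top edges, running from the floor. Four apron rails, 64 mm thick and 118 mm tall, run between adjacent legs with their top edges flush with the underside of the top and their outer faces flush with the legs' outer faces.

B is a four-legged stool. The seat is a 257×270×24 mm slab whose top surface is at z = 434 mm; four round legs, each 34 mm in diameter, run from the floor (z = 0) to the underside of the seat, each leg's axis is inset half a diameter from the nearest pair of seat edges (so the leg's bounding box is flush with the corner).

Two stools sit around the table at the +y, −x sides.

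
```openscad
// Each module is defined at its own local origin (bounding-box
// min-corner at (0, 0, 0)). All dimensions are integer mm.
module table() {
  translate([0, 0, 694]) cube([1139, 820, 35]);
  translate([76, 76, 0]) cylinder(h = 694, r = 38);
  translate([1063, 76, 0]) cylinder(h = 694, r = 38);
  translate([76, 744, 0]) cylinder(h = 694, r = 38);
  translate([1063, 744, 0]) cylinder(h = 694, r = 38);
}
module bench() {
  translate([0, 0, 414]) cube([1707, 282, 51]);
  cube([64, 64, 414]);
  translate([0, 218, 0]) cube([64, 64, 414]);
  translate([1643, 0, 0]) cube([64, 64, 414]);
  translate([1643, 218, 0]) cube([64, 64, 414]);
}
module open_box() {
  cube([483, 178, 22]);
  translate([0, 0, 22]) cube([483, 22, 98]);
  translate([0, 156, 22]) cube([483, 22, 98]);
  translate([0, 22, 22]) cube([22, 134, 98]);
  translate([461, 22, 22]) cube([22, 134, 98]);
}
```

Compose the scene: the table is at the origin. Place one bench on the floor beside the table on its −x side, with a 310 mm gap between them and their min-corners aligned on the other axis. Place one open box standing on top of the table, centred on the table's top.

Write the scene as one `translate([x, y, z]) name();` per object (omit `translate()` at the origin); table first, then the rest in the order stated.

table();
translate([-2017, 0, 0]) bench();
translate([328, 321, 729]) open_box();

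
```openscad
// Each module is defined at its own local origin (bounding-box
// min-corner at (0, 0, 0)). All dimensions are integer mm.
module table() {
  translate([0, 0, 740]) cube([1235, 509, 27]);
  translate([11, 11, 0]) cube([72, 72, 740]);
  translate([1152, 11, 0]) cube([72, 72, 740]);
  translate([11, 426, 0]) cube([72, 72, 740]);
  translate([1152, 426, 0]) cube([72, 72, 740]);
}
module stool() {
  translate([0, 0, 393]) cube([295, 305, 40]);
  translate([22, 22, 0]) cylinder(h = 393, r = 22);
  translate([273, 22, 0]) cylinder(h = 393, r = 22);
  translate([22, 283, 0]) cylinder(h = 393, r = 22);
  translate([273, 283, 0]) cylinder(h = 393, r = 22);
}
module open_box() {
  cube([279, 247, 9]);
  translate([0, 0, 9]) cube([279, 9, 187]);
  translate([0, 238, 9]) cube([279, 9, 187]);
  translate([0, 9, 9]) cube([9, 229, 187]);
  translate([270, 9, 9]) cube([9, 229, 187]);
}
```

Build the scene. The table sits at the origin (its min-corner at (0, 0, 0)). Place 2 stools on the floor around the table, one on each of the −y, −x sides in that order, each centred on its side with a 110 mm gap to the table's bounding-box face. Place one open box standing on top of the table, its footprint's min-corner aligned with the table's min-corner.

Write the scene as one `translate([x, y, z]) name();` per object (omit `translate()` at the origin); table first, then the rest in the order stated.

table();
translate([470, -415, 0]) stool();
translate([-405, 102, 0]) stool();
translate([0, 0, 767]) open_box();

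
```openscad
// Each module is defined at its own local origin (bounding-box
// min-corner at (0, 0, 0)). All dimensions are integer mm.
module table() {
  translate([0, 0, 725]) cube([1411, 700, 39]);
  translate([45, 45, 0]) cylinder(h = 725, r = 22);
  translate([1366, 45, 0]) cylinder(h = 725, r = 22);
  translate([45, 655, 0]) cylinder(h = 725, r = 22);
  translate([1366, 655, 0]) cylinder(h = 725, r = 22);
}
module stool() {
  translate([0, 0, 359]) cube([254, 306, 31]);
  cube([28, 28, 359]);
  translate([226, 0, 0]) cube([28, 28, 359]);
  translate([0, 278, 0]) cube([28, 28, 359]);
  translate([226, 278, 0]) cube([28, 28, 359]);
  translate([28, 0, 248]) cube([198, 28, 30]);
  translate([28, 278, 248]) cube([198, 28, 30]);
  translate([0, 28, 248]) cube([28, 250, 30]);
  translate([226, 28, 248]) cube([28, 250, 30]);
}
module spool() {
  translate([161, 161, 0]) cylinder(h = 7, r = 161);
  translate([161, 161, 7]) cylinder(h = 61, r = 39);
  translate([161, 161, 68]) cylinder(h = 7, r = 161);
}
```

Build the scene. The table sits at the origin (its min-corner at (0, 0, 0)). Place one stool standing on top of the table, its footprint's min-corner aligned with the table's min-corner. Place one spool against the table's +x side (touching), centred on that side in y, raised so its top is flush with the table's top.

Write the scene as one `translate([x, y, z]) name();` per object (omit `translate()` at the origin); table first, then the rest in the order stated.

table();
translate([0, 0, 764]) stool();
translate([1411, 189, 689]) spool();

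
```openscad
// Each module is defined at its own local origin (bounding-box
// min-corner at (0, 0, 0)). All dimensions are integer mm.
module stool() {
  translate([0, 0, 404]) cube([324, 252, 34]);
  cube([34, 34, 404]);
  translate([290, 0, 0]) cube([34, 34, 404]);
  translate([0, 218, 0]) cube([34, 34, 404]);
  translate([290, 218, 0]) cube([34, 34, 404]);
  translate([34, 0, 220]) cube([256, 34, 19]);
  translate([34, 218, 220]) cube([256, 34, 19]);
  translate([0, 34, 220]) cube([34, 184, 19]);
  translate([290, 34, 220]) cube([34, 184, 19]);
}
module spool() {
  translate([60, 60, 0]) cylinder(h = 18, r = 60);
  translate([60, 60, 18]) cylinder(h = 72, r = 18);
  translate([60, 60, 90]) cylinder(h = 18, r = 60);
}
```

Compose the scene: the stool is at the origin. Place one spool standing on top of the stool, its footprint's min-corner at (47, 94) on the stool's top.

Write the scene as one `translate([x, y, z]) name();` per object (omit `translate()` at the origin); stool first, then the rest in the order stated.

stool();
translate([47, 94, 438]) spool();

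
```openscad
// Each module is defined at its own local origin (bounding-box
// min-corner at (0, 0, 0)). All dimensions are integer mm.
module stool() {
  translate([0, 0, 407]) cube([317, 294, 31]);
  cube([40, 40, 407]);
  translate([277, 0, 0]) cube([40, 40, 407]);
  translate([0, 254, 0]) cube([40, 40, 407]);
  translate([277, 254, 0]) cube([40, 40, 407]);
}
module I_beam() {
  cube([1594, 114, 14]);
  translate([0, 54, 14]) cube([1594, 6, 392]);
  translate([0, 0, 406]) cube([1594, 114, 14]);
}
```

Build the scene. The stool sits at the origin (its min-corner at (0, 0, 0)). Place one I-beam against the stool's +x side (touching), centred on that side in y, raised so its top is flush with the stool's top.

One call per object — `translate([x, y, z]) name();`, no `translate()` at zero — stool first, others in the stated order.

stool();
translate([317, 90, 18]) I_beam();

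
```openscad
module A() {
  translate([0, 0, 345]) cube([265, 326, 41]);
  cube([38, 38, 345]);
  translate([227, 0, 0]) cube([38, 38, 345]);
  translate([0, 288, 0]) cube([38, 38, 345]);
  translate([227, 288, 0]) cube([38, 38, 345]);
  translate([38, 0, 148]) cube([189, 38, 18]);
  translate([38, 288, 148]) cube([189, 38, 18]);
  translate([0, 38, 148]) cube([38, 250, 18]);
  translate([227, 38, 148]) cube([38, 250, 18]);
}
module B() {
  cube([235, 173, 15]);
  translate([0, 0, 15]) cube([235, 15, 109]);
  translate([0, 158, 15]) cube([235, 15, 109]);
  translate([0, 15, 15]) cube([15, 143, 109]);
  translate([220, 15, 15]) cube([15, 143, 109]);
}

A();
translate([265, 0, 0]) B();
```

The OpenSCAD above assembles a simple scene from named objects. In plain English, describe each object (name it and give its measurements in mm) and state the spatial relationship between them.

A is a four-legged stool. The seat is a 265×326×41 mm slab whose top surface is at z = 386 mm; four square legs, each 38×38 mm in cross-section, run from the floor (z = 0) to the underside of the seat, each flush with a corner of the seat. Four stretchers, 38 mm wide and 18 mm tall, connect adjacent legs with their undersides at z = 148 mm, each running between the inner faces of the legs it joins and aligned with the legs' outer faces on the other axis.

B is an open-topped rectangular box: outside dimensions 235×173×124 mm, with a uniform wall and base thickness of 15 mm. The base is a full 235×173 slab on the floor; four walls sit on top of the base. The front and back walls (the −y and +y sides) span the full width; the two side walls fit between them.

The open box is against the stool's +x side, with their −y faces flush.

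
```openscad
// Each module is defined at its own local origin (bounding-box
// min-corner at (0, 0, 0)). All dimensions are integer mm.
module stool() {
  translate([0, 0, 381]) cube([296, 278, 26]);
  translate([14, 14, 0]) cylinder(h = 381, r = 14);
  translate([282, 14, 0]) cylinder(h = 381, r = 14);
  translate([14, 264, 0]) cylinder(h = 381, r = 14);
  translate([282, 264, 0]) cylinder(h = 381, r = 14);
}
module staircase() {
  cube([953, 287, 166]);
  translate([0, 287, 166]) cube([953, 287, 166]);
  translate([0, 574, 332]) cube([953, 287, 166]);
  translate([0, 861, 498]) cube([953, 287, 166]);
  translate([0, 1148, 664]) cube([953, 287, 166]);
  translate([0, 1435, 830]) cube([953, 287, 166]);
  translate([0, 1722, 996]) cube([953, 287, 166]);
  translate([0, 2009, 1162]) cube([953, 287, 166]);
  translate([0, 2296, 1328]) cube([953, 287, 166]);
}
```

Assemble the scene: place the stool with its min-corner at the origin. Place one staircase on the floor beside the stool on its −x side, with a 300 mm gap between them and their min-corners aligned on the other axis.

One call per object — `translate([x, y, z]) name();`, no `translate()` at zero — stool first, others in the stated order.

stool();
translate([-1253, 0, 0]) staircase();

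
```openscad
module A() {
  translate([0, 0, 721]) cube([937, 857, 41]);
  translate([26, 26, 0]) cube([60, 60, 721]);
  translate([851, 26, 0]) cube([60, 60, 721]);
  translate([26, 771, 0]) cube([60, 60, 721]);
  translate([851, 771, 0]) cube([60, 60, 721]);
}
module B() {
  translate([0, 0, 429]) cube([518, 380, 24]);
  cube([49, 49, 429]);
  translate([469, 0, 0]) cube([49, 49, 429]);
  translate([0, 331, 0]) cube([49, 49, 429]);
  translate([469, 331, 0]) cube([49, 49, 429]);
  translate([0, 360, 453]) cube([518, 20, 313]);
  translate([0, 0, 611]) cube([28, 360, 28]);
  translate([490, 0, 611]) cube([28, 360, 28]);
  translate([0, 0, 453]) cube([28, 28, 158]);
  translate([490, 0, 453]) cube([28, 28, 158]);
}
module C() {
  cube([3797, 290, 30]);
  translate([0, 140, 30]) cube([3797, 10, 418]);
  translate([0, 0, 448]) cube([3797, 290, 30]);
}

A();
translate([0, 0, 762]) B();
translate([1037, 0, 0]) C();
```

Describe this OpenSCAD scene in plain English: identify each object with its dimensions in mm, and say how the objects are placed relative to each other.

A is a table: top 937 mm (x) × 857 mm (y), 41 mm thick, upper face at z = 762 mm, on four 60×60 mm square legs, each inset 26 mm from the nearest pair of top edges, running from z = 0 to the bottom of the top.

B is a chair: 518×380 mm seat, 24 mm thick, top at z = 453 mm, on four 49 mm square corner legs flush with the seat edges. A 20 mm thick backrest slab spans the full seat width, extending 313 mm above the seat top, its back face flush with the seat's +y edge. Two armrests of 28×28 mm section run along each side from the seat's front edge to the front of the backrest, top faces 186 mm above the seat top and outer faces flush with the seat's x-edges; a 28×28 mm post under the front of each armrest stands on the seat at the front corner.

C is an I-beam lying along x, 3797 mm long. Overall section height 478 mm. Two flanges 290 mm wide (y) and 30 mm thick, one on the floor and one at the top; a web 10 mm thick runs between them, centred on the flange width.

The chair is on top of the table. The I-beam is on the floor beside the table on its +x side.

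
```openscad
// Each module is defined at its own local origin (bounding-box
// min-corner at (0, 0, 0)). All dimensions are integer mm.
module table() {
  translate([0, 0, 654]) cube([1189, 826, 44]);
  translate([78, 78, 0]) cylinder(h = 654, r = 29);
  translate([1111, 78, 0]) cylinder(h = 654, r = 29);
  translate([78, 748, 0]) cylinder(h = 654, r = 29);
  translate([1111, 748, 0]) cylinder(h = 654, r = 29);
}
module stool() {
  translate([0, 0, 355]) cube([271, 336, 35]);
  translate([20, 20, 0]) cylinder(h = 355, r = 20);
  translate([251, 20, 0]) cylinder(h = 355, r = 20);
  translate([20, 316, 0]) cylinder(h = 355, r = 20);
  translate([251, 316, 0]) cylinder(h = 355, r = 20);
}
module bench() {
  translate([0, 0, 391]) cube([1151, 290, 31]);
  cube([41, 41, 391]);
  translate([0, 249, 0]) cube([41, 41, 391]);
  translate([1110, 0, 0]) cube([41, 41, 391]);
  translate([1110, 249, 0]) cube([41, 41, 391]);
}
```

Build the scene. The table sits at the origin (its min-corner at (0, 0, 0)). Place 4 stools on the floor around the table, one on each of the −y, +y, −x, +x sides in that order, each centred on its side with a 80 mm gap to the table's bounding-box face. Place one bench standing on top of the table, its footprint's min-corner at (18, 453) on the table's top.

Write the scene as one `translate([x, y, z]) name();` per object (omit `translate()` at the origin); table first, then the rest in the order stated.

table();
translate([459, -416, 0]) stool();
translate([459, 906, 0]) stool();
translate([-351, 245, 0]) stool();
translate([1269, 245, 0]) stool();
translate([18, 453, 698]) bench();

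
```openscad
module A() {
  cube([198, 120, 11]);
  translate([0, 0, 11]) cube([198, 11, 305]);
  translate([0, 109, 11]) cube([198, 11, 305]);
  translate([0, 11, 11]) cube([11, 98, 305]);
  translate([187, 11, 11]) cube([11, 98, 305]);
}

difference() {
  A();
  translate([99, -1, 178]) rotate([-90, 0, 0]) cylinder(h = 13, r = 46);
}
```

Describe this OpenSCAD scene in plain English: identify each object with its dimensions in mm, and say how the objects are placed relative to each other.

A is an open storage box with external size 198×120×316 mm and wall thickness 11 mm (the base is also 11 mm thick). The base covers the whole footprint; the four walls stand on the base, with the y-facing walls full-width and the x-facing walls fitting between their inner faces.

The open box has a circular hole of radius 46 mm through its front wall, centred at (x = 99, z = 178).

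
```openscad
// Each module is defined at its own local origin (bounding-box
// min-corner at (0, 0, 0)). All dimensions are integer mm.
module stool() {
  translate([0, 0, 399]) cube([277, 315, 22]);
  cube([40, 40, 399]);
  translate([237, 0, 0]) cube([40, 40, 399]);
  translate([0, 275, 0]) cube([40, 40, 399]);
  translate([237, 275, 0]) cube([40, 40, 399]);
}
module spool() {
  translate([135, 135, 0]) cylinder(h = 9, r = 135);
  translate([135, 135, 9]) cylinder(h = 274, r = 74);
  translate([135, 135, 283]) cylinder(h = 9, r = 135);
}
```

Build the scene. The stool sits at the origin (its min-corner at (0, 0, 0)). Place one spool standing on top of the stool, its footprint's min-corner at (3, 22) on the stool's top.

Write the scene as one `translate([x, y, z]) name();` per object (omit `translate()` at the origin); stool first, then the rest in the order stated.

stool();
translate([3, 22, 421]) spool();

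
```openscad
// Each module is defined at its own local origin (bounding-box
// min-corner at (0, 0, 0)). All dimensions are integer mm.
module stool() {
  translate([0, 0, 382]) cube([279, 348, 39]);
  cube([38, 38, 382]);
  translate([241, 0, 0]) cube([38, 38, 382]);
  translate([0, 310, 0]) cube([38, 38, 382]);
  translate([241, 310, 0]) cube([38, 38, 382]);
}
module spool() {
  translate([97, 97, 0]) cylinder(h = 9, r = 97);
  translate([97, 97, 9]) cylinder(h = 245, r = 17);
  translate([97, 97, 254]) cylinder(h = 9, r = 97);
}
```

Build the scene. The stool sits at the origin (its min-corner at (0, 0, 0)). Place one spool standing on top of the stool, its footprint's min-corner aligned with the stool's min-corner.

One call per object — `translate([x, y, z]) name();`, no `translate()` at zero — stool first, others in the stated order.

stool();
translate([0, 0, 421]) spool();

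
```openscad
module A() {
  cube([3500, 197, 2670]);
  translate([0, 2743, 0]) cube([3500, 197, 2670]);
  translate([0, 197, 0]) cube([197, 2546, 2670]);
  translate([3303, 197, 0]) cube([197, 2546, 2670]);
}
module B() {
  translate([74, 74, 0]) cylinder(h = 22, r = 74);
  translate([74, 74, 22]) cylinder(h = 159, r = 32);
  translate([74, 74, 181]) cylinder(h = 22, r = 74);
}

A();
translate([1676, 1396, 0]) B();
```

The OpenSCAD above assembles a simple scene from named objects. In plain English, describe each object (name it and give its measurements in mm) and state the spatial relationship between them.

A is the wall frame of a small rectangular building: four walls, each 2670 mm tall and 197 mm thick, enclosing a footprint 3500 mm (x) by 2940 mm (y) outside-to-outside, with no floor or roof. The front and back walls (the −y and +y sides) span the full width; the two side walls fit between them.

B is a spool: two coaxial disc flanges of radius 74 mm and thickness 22 mm, joined by a core cylinder of radius 32 mm and height 159 mm. The lower flange rests on z = 0 and the three cylinders share a vertical axis.

The spool sits inside the house frame, centred.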